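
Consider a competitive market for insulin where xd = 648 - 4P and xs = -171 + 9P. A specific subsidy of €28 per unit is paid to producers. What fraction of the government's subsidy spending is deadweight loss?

Pre-subsidy: 648 - 4P = -171 + 9P gives P* = 63, x* = 396.
With the subsidy, sellers receive Ps = Pb + 28 for each unit, where Pb is the price buyers pay.
Supply in terms of Pb becomes xs = -171 + 9(Pb + 28) = 81 + 9Pb. Setting this equal to demand: 648 - 4Pb = 81 + 9Pb, so Pb = 567/13.
Sellers receive Ps = 567/13 + 28 = 931/13; x' = 648 − 4·(567/13) = 6156/13.
ΔCS = ½(396 + 6156/13)(63 − 567/13) = 1424304/169; ΔPS = ½(396 + 6156/13)(931/13 − 63) = 633024/169.
Government spending = 28 × 6156/13 = 172368/13.
DWL = ½ × 28 × (6156/13 − 396) = 14112/13; fraction = (14112/13) / (172368/13) = 14/171.

DWL / government spending = 14/171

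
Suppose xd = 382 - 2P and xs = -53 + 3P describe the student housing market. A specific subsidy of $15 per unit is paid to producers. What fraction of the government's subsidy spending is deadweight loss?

Pre-subsidy: 382 - 2P = -53 + 3P gives P* = 87, x* = 208.
With the subsidy, sellers receive Ps = Pb + 15 for each unit, where Pb is the price buyers pay.
Supply in terms of Pb becomes xs = -53 + 3(Pb + 15) = -8 + 3Pb. Setting this equal to demand: 382 - 2Pb = -8 + 3Pb, so Pb = 78.
Sellers receive Ps = 78 + 15 = 93; x' = 382 − 2·78 = 226.
ΔCS = ½(208 + 226)(87 − 78) = 1953; ΔPS = ½(208 + 226)(93 − 87) = 1302.
Government spending = 15 × 226 = 3390.
DWL = ½ × 15 × (226 − 208) = 135; fraction = 135 / 3390 = 9/226.

DWL / government spending = 9/226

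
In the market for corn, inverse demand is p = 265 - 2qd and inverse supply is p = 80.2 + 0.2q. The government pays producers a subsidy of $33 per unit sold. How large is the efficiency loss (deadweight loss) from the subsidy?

Pre-subsidy: 265 - 2q = 80.2 + 0.2q gives q* = 84 and p* = 97.
With the subsidy, sellers receive ps = pb + 33 for each unit, where pb is the price buyers pay.
On the curves, pb = 265 - 2q and ps = 80.2 + 0.2q; the wedge ps − pb = 33 gives 80.2 + 0.2q − (265 - 2q) = 33, so q' = 99.
Then pb = 265 − 2·99 = 67 and ps = 80.2 + 0.2·99 = 100.
The subsidy expands output by 99 − 84 = 15 past the efficient level; on those units the gap between marginal cost and willingness to pay runs from 0 up to 33.
DWL = ½ × 33 × 15 = 247.5.

Deadweight loss = $247.5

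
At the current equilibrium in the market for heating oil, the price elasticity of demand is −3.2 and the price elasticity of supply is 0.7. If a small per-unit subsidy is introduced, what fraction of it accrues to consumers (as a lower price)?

Consumer share = 7/39

For a small subsidy around the equilibrium, the benefit split depends on the relative slopes, which at a point are proportional to the elasticities.
Buyer share = εs/(εs + |εd|) = 0.7/(0.7 + 3.2) = 7/39; seller share = |εd|/(εs + |εd|) = 32/39.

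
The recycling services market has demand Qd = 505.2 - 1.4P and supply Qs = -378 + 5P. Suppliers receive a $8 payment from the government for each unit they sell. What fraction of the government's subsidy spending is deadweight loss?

DWL / government spending = 35/2566

Pre-subsidy: 505.2 - 1.4P = -378 + 5P gives P* = 138, Q* = 312.
With the subsidy, sellers receive Ps = Pb + 8 for each unit, where Pb is the price buyers pay.
Supply in terms of Pb becomes Qs = -378 + 5(Pb + 8) = -338 + 5Pb. Setting this equal to demand: 505.2 - 1.4Pb = -338 + 5Pb, so Pb = 131.75.
Sellers receive Ps = 131.75 + 8 = 139.75; Q' = 505.2 − 1.4·131.75 = 320.75.
ΔCS = ½(312 + 320.75)(138 − 131.75) = 1977.34375; ΔPS = ½(312 + 320.75)(139.75 − 138) = 553.65625.
Government spending = 8 × 320.75 = 2566.
DWL = ½ × 8 × (320.75 − 312) = 35; fraction = 35 / 2566 = 35/2566.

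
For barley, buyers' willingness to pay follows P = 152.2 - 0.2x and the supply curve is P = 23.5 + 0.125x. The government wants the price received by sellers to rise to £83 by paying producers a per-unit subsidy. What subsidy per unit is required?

Required subsidy s = £26 per unit

At a seller price of 83, quantity supplied is -188 + 8·83 = 476.
Buyers absorb 476 only when they pay Pb = 152.2 − 0.2·476 = 57.
s = Ps − Pb = 83 − 57 = 26.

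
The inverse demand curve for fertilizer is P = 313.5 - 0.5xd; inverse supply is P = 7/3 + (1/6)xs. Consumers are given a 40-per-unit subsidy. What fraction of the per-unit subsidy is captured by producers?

Producer share = 0.25

Pre-subsidy: 313.5 - 0.5x = 7/3 + (1/6)x gives x* = 466.75 and P* = 80.125.
With the rebate, buyers effectively pay Pb = Ps − 40, where Ps is the price sellers receive.
On the curves, Pb = 313.5 - 0.5x and Ps = 7/3 + (1/6)x; the wedge Ps − Pb = 40 gives 7/3 + (1/6)x − (313.5 - 0.5x) = 40, so x' = 526.75.
Then Pb = 313.5 − 0.5·526.75 = 50.125 and Ps = 7/3 + (1/6)·526.75 = 90.125.
Buyers' price falls by P* − Pb = 80.125 − 50.125 = 30; sellers' price rises by Ps − P* = 90.125 − 80.125 = 10.
So producers capture 10/40 = 0.25 of each unit of subsidy.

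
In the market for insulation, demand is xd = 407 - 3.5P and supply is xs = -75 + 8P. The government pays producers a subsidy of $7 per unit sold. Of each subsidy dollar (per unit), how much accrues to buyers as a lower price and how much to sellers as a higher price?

Buyers gain 112/23 per unit; sellers gain 49/23 per unit

Pre-subsidy: 407 - 3.5P = -75 + 8P gives P* = 964/23, x* = 5987/23.
With the subsidy, sellers receive Ps = Pb + 7 for each unit, where Pb is the price buyers pay.
Supply in terms of Pb becomes xs = -75 + 8(Pb + 7) = -19 + 8Pb. Setting this equal to demand: 407 - 3.5Pb = -19 + 8Pb, so Pb = 852/23.
Sellers receive Ps = 852/23 + 7 = 1013/23; x' = 407 − 3.5·(852/23) = 6379/23.
Buyers' price falls by P* − Pb = 964/23 − 852/23 = 112/23; sellers' price rises by Ps − P* = 1013/23 − 964/23 = 49/23.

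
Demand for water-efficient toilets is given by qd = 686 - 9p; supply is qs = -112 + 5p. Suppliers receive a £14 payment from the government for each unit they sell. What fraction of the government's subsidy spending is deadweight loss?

DWL / government spending = 45/436

Pre-subsidy: 686 - 9p = -112 + 5p gives p* = 57, q* = 173.
With the subsidy, sellers receive ps = pb + 14 for each unit, where pb is the price buyers pay.
Supply in terms of pb becomes qs = -112 + 5(pb + 14) = -42 + 5pb. Setting this equal to demand: 686 - 9pb = -42 + 5pb, so pb = 52.
Sellers receive ps = 52 + 14 = 66; q' = 686 − 9·52 = 218.
ΔCS = ½(173 + 218)(57 − 52) = 977.5; ΔPS = ½(173 + 218)(66 − 57) = 1759.5.
Government spending = 14 × 218 = 3052.
DWL = ½ × 14 × (218 − 173) = 315; fraction = 315 / 3052 = 45/436.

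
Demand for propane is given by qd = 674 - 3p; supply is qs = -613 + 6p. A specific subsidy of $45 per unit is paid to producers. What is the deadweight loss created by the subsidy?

Pre-subsidy: 674 - 3p = -613 + 6p gives p* = 143, q* = 245.
With the subsidy, sellers receive ps = pb + 45 for each unit, where pb is the price buyers pay.
Supply in terms of pb becomes qs = -613 + 6(pb + 45) = -343 + 6pb. Setting this equal to demand: 674 - 3pb = -343 + 6pb, so pb = 113.
Sellers receive ps = 113 + 45 = 158; q' = 674 − 3·113 = 335.
The subsidy expands output by 335 − 245 = 90 past the efficient level; on those units the gap between marginal cost and willingness to pay runs from 0 up to 45.
DWL = ½ × 45 × 90 = 2025.

Deadweight loss = $2025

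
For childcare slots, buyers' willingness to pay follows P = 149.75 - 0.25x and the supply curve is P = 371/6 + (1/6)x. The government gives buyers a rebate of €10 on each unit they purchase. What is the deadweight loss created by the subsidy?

Deadweight loss = €120

Pre-subsidy: 149.75 - 0.25x = 371/6 + (1/6)x gives x* = 211 and P* = 97.
With the rebate, buyers effectively pay Pb = Ps − 10, where Ps is the price sellers receive.
On the curves, Pb = 149.75 - 0.25x and Ps = 371/6 + (1/6)x; the wedge Ps − Pb = 10 gives 371/6 + (1/6)x − (149.75 - 0.25x) = 10, so x' = 235.
Then Pb = 149.75 − 0.25·235 = 91 and Ps = 371/6 + (1/6)·235 = 101.
The subsidy expands output by 235 − 211 = 24 past the efficient level; on those units the gap between marginal cost and willingness to pay runs from 0 up to 10.
DWL = ½ × 10 × 24 = 120.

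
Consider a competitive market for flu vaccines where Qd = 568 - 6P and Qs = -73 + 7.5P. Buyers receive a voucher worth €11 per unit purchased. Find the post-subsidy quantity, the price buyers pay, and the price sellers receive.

Q' = 2878/9; buyers pay 1117/27; sellers receive 1414/27

Pre-subsidy: 568 - 6P = -73 + 7.5P gives P* = 1282/27, Q* = 2548/9.
With the rebate, buyers effectively pay Pb = Ps − 11, where Ps is the price sellers receive.
Demand in terms of Ps becomes Qd = 568 − 6(Ps − 11) = 634 - 6Ps. Setting this equal to supply: 634 - 6Ps = -73 + 7.5Ps, so Ps = 1414/27.
Buyers pay Pb = 1414/27 − 11 = 1117/27; Q' = -73 + 7.5·(1414/27) = 2878/9.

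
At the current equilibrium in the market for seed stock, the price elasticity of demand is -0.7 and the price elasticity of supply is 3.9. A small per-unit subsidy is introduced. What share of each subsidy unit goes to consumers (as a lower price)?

Consumer share = 39/46

For a small subsidy around the equilibrium, the benefit split depends on the relative slopes, which at a point are proportional to the elasticities.
Buyer share = εs/(εs + |εd|) = 3.9/(3.9 + 0.7) = 39/46; seller share = |εd|/(εs + |εd|) = 7/46.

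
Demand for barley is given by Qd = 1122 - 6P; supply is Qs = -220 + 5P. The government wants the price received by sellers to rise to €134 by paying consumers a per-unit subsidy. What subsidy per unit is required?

Required subsidy s = €22 per unit

At a seller price of 134, quantity supplied is -220 + 5·134 = 450.
Buyers absorb 450 only when they pay Pb with 1122 − 6·Pb = 450, i.e. Pb = 112.
s = Ps − Pb = 134 − 112 = 22.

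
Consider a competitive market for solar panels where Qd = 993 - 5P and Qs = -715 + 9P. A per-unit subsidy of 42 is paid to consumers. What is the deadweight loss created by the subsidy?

Pre-subsidy: 993 - 5P = -715 + 9P gives P* = 122, Q* = 383.
With the rebate, buyers effectively pay Pb = Ps − 42, where Ps is the price sellers receive.
Demand in terms of Ps becomes Qd = 993 − 5(Ps − 42) = 1203 - 5Ps. Setting this equal to supply: 1203 - 5Ps = -715 + 9Ps, so Ps = 137.
Buyers pay Pb = 137 − 42 = 95; Q' = -715 + 9·137 = 518.
The subsidy expands output by 518 − 383 = 135 past the efficient level; on those units the gap between marginal cost and willingness to pay runs from 0 up to 42.
DWL = ½ × 42 × 135 = 2835.

Deadweight loss = 2835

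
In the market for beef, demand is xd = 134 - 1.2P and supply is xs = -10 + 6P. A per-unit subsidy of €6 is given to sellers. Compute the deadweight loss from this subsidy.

Deadweight loss = €18

Pre-subsidy: 134 - 1.2P = -10 + 6P gives P* = 20, x* = 110.
With the subsidy, sellers receive Ps = Pb + 6 for each unit, where Pb is the price buyers pay.
Supply in terms of Pb becomes xs = -10 + 6(Pb + 6) = 26 + 6Pb. Setting this equal to demand: 134 - 1.2Pb = 26 + 6Pb, so Pb = 15.
Sellers receive Ps = 15 + 6 = 21; x' = 134 − 1.2·15 = 116.
The subsidy expands output by 116 − 110 = 6 past the efficient level; on those units the gap between marginal cost and willingness to pay runs from 0 up to 6.
DWL = ½ × 6 × 6 = 18.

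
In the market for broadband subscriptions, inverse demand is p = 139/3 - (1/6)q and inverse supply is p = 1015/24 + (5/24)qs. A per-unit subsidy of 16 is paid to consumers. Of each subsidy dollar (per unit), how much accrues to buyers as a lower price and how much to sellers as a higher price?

Pre-subsidy: 139/3 - (1/6)q = 1015/24 + (5/24)q gives q* = 97/9 and p* = 2405/54.
With the rebate, buyers effectively pay pb = ps − 16, where ps is the price sellers receive.
On the curves, pb = 139/3 - (1/6)q and ps = 1015/24 + (5/24)q; the wedge ps − pb = 16 gives 1015/24 + (5/24)q − (139/3 - (1/6)q) = 16, so q' = 481/9.
Then pb = 139/3 − (1/6)·(481/9) = 2021/54 and ps = 1015/24 + (5/24)·(481/9) = 2885/54.
Buyers' price falls by p* − pb = 2405/54 − 2021/54 = 64/9; sellers' price rises by ps − p* = 2885/54 − 2405/54 = 80/9.

Buyers gain 64/9 per unit; sellers gain 80/9 per unit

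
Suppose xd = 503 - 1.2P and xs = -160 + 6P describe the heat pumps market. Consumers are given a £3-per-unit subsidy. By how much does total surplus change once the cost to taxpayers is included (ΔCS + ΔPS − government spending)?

Net change in total surplus = -£4.5

Pre-subsidy: 503 - 1.2P = -160 + 6P gives P* = 1105/12, x* = 392.5.
With the rebate, buyers effectively pay Pb = Ps − 3, where Ps is the price sellers receive.
Demand in terms of Ps becomes xd = 503 − 1.2(Ps − 3) = 506.6 - 1.2Ps. Setting this equal to supply: 506.6 - 1.2Ps = -160 + 6Ps, so Ps = 1111/12.
Buyers pay Pb = 1111/12 − 3 = 1075/12; x' = -160 + 6·(1111/12) = 395.5.
ΔCS = ½(392.5 + 395.5)(1105/12 − 1075/12) = 985; ΔPS = ½(392.5 + 395.5)(1111/12 − 1105/12) = 197.
Government spending = 3 × 395.5 = 1186.5.
Net change = 985 + 197 − 1186.5 = -4.5. The loss equals the DWL triangle ½·3·3.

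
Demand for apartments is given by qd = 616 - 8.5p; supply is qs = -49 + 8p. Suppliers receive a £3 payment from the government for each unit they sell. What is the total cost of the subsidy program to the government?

Pre-subsidy: 616 - 8.5p = -49 + 8p gives p* = 1330/33, q* = 9023/33.
With the subsidy, sellers receive ps = pb + 3 for each unit, where pb is the price buyers pay.
Supply in terms of pb becomes qs = -49 + 8(pb + 3) = -25 + 8pb. Setting this equal to demand: 616 - 8.5pb = -25 + 8pb, so pb = 1282/33.
Sellers receive ps = 1282/33 + 3 = 1381/33; q' = 616 − 8.5·(1282/33) = 9431/33.
Government outlay = subsidy × quantity = 3 × 9431/33 = 9431/11.

Government cost = 9431/11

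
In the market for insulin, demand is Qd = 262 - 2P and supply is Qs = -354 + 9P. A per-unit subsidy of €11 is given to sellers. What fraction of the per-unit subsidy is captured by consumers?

Pre-subsidy: 262 - 2P = -354 + 9P gives P* = 56, Q* = 150.
With the subsidy, sellers receive Ps = Pb + 11 for each unit, where Pb is the price buyers pay.
Supply in terms of Pb becomes Qs = -354 + 9(Pb + 11) = -255 + 9Pb. Setting this equal to demand: 262 - 2Pb = -255 + 9Pb, so Pb = 47.
Sellers receive Ps = 47 + 11 = 58; Q' = 262 − 2·47 = 168.
Buyers' price falls by P* − Pb = 56 − 47 = 9; sellers' price rises by Ps − P* = 58 − 56 = 2.
So consumers capture 9/11 = 9/11 of each unit of subsidy.

Consumer share = 9/11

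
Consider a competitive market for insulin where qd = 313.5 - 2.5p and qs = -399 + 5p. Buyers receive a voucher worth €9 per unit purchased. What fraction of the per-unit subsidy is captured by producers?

Producer share = 1/3

Pre-subsidy: 313.5 - 2.5p = -399 + 5p gives p* = 95, q* = 76.
With the rebate, buyers effectively pay pb = ps − 9, where ps is the price sellers receive.
Demand in terms of ps becomes qd = 313.5 − 2.5(ps − 9) = 336 - 2.5ps. Setting this equal to supply: 336 - 2.5ps = -399 + 5ps, so ps = 98.
Buyers pay pb = 98 − 9 = 89; q' = -399 + 5·98 = 91.
Buyers' price falls by p* − pb = 95 − 89 = 6; sellers' price rises by ps − p* = 98 − 95 = 3.
So producers capture 3/9 = 1/3 of each unit of subsidy.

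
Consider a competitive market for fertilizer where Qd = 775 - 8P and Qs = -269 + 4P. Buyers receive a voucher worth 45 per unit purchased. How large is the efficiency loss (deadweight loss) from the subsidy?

Deadweight loss = 2700

Pre-subsidy: 775 - 8P = -269 + 4P gives P* = 87, Q* = 79.
With the rebate, buyers effectively pay Pb = Ps − 45, where Ps is the price sellers receive.
Demand in terms of Ps becomes Qd = 775 − 8(Ps − 45) = 1135 - 8Ps. Setting this equal to supply: 1135 - 8Ps = -269 + 4Ps, so Ps = 117.
Buyers pay Pb = 117 − 45 = 72; Q' = -269 + 4·117 = 199.
The subsidy expands output by 199 − 79 = 120 past the efficient level; on those units the gap between marginal cost and willingness to pay runs from 0 up to 45.
DWL = ½ × 45 × 120 = 2700.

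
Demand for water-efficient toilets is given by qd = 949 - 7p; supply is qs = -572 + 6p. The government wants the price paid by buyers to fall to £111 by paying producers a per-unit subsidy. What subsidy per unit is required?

At a buyer price of 111, quantity demanded is 949 − 7·111 = 172.
Sellers supply 172 only when they receive ps with -572 + 6·ps = 172, i.e. ps = 124.
s = ps − pb = 124 − 111 = 13.

Required subsidy s = £13 per unit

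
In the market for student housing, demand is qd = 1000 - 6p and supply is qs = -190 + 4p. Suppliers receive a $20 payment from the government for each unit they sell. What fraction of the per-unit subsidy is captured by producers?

Producer share = 0.6

Pre-subsidy: 1000 - 6p = -190 + 4p gives p* = 119, q* = 286.
With the subsidy, sellers receive ps = pb + 20 for each unit, where pb is the price buyers pay.
Supply in terms of pb becomes qs = -190 + 4(pb + 20) = -110 + 4pb. Setting this equal to demand: 1000 - 6pb = -110 + 4pb, so pb = 111.
Sellers receive ps = 111 + 20 = 131; q' = 1000 − 6·111 = 334.
Buyers' price falls by p* − pb = 119 − 111 = 8; sellers' price rises by ps − p* = 131 − 119 = 12.
So producers capture 12/20 = 0.6 of each unit of subsidy.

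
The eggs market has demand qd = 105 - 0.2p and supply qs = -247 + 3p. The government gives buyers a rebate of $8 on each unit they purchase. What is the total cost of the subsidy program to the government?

Government cost = $676

Pre-subsidy: 105 - 0.2p = -247 + 3p gives p* = 110, q* = 83.
With the rebate, buyers effectively pay pb = ps − 8, where ps is the price sellers receive.
Demand in terms of ps becomes qd = 105 − 0.2(ps − 8) = 106.6 - 0.2ps. Setting this equal to supply: 106.6 - 0.2ps = -247 + 3ps, so ps = 110.5.
Buyers pay pb = 110.5 − 8 = 102.5; q' = -247 + 3·110.5 = 84.5.
Government outlay = subsidy × quantity = 8 × 84.5 = 676.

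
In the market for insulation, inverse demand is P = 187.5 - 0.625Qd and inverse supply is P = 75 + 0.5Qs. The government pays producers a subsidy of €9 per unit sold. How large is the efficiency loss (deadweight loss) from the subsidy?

Deadweight loss = €36

Pre-subsidy: 187.5 - 0.625Q = 75 + 0.5Q gives Q* = 100 and P* = 125.
With the subsidy, sellers receive Ps = Pb + 9 for each unit, where Pb is the price buyers pay.
On the curves, Pb = 187.5 - 0.625Q and Ps = 75 + 0.5Q; the wedge Ps − Pb = 9 gives 75 + 0.5Q − (187.5 - 0.625Q) = 9, so Q' = 108.
Then Pb = 187.5 − 0.625·108 = 120 and Ps = 75 + 0.5·108 = 129.
The subsidy expands output by 108 − 100 = 8 past the efficient level; on those units the gap between marginal cost and willingness to pay runs from 0 up to 9.
DWL = ½ × 9 × 8 = 36.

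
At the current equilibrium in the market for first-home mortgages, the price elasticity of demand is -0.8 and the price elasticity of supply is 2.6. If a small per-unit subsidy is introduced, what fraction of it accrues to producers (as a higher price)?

For a small subsidy around the equilibrium, the benefit split depends on the relative slopes, which at a point are proportional to the elasticities.
Buyer share = εs/(εs + |εd|) = 2.6/(2.6 + 0.8) = 13/17; seller share = |εd|/(εs + |εd|) = 4/17.
So producers capture 4/17 of the subsidy.

Producer share = 4/17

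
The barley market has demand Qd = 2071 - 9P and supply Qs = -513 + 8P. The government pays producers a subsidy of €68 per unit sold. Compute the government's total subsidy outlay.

Pre-subsidy: 2071 - 9P = -513 + 8P gives P* = 152, Q* = 703.
With the subsidy, sellers receive Ps = Pb + 68 for each unit, where Pb is the price buyers pay.
Supply in terms of Pb becomes Qs = -513 + 8(Pb + 68) = 31 + 8Pb. Setting this equal to demand: 2071 - 9Pb = 31 + 8Pb, so Pb = 120.
Sellers receive Ps = 120 + 68 = 188; Q' = 2071 − 9·120 = 991.
Government outlay = subsidy × quantity = 68 × 991 = 67388.

Government cost = €67388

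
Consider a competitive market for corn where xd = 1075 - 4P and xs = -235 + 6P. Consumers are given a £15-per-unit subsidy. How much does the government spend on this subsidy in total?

Pre-subsidy: 1075 - 4P = -235 + 6P gives P* = 131, x* = 551.
With the rebate, buyers effectively pay Pb = Ps − 15, where Ps is the price sellers receive.
Demand in terms of Ps becomes xd = 1075 − 4(Ps − 15) = 1135 - 4Ps. Setting this equal to supply: 1135 - 4Ps = -235 + 6Ps, so Ps = 137.
Buyers pay Pb = 137 − 15 = 122; x' = -235 + 6·137 = 587.
Government outlay = subsidy × quantity = 15 × 587 = 8805.

Government cost = £8805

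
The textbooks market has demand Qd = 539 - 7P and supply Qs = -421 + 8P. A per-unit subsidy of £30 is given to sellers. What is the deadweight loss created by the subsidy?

Pre-subsidy: 539 - 7P = -421 + 8P gives P* = 64, Q* = 91.
With the subsidy, sellers receive Ps = Pb + 30 for each unit, where Pb is the price buyers pay.
Supply in terms of Pb becomes Qs = -421 + 8(Pb + 30) = -181 + 8Pb. Setting this equal to demand: 539 - 7Pb = -181 + 8Pb, so Pb = 48.
Sellers receive Ps = 48 + 30 = 78; Q' = 539 − 7·48 = 203.
The subsidy expands output by 203 − 91 = 112 past the efficient level; on those units the gap between marginal cost and willingness to pay runs from 0 up to 30.
DWL = ½ × 30 × 112 = 1680.

Deadweight loss = £1680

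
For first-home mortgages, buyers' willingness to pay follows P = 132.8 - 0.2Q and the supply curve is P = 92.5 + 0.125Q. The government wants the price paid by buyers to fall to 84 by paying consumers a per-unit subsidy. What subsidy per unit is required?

At a buyer price of 84, quantity demanded is 664 − 5·84 = 244.
Sellers supply 244 only when they receive Ps = 92.5 + 0.125·244 = 123.
s = Ps − Pb = 123 − 84 = 39.

Required subsidy s = 39 per unit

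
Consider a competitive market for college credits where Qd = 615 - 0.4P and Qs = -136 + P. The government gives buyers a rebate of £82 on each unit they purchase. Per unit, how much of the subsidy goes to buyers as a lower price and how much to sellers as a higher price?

Pre-subsidy: 615 - 0.4P = -136 + P gives P* = 3755/7, Q* = 2803/7.
With the rebate, buyers effectively pay Pb = Ps − 82, where Ps is the price sellers receive.
Demand in terms of Ps becomes Qd = 615 − 0.4(Ps − 82) = 647.8 - 0.4Ps. Setting this equal to supply: 647.8 - 0.4Ps = -136 + Ps, so Ps = 3919/7.
Buyers pay Pb = 3919/7 − 82 = 3345/7; Q' = -136 + 1·(3919/7) = 2967/7.
Buyers' price falls by P* − Pb = 3755/7 − 3345/7 = 410/7; sellers' price rises by Ps − P* = 3919/7 − 3755/7 = 164/7.

Buyers gain 410/7 per unit; sellers gain 164/7 per unit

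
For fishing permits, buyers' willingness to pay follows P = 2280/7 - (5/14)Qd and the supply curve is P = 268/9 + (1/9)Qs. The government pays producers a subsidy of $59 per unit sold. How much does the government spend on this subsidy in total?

Pre-subsidy: 2280/7 - (5/14)Q = 268/9 + (1/9)Q gives Q* = 632 and P* = 100.
With the subsidy, sellers receive Ps = Pb + 59 for each unit, where Pb is the price buyers pay.
On the curves, Pb = 2280/7 - (5/14)Q and Ps = 268/9 + (1/9)Q; the wedge Ps − Pb = 59 gives 268/9 + (1/9)Q − (2280/7 - (5/14)Q) = 59, so Q' = 758.
Then Pb = 2280/7 − (5/14)·758 = 55 and Ps = 268/9 + (1/9)·758 = 114.
Government outlay = subsidy × quantity = 59 × 758 = 44722.

Government cost = $44722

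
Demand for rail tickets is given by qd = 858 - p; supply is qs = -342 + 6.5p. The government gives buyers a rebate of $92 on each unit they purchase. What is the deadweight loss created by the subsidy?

Deadweight loss = 55016/15

Pre-subsidy: 858 - p = -342 + 6.5p gives p* = 160, q* = 698.
With the rebate, buyers effectively pay pb = ps − 92, where ps is the price sellers receive.
Demand in terms of ps becomes qd = 858 − 1(ps − 92) = 950 - ps. Setting this equal to supply: 950 - ps = -342 + 6.5ps, so ps = 2584/15.
Buyers pay pb = 2584/15 − 92 = 1204/15; q' = -342 + 6.5·(2584/15) = 11666/15.
The subsidy expands output by 11666/15 − 698 = 1196/15 past the efficient level; on those units the gap between marginal cost and willingness to pay runs from 0 up to 92.
DWL = ½ × 92 × 1196/15 = 55016/15.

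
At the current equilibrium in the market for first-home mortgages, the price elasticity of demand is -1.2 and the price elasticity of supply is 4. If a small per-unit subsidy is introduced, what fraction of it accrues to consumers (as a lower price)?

Consumer share = 10/13

For a small subsidy around the equilibrium, the benefit split depends on the relative slopes, which at a point are proportional to the elasticities.
Buyer share = εs/(εs + |εd|) = 4/(4 + 1.2) = 10/13; seller share = |εd|/(εs + |εd|) = 3/13.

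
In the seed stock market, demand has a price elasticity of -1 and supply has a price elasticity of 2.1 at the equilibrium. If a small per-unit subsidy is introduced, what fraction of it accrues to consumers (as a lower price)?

Consumer share = 21/31

For a small subsidy around the equilibrium, the benefit split depends on the relative slopes, which at a point are proportional to the elasticities.
Buyer share = εs/(εs + |εd|) = 2.1/(2.1 + 1) = 21/31; seller share = |εd|/(εs + |εd|) = 10/31.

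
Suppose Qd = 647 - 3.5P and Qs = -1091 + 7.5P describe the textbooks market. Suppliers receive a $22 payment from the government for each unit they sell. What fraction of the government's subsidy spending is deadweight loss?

Pre-subsidy: 647 - 3.5P = -1091 + 7.5P gives P* = 158, Q* = 94.
With the subsidy, sellers receive Ps = Pb + 22 for each unit, where Pb is the price buyers pay.
Supply in terms of Pb becomes Qs = -1091 + 7.5(Pb + 22) = -926 + 7.5Pb. Setting this equal to demand: 647 - 3.5Pb = -926 + 7.5Pb, so Pb = 143.
Sellers receive Ps = 143 + 22 = 165; Q' = 647 − 3.5·143 = 146.5.
ΔCS = ½(94 + 146.5)(158 − 143) = 1803.75; ΔPS = ½(94 + 146.5)(165 − 158) = 841.75.
Government spending = 22 × 146.5 = 3223.
DWL = ½ × 22 × (146.5 − 94) = 577.5; fraction = 577.5 / 3223 = 105/586.

DWL / government spending = 105/586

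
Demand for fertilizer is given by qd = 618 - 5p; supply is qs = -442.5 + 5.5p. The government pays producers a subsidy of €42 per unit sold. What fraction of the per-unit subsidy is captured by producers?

Pre-subsidy: 618 - 5p = -442.5 + 5.5p gives p* = 101, q* = 113.
With the subsidy, sellers receive ps = pb + 42 for each unit, where pb is the price buyers pay.
Supply in terms of pb becomes qs = -442.5 + 5.5(pb + 42) = -211.5 + 5.5pb. Setting this equal to demand: 618 - 5pb = -211.5 + 5.5pb, so pb = 79.
Sellers receive ps = 79 + 42 = 121; q' = 618 − 5·79 = 223.
Buyers' price falls by p* − pb = 101 − 79 = 22; sellers' price rises by ps − p* = 121 − 101 = 20.
So producers capture 20/42 = 10/21 of each unit of subsidy.

Producer share = 10/21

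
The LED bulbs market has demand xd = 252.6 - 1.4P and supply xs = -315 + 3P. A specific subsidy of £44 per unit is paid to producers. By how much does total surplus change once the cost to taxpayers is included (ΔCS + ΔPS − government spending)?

Pre-subsidy: 252.6 - 1.4P = -315 + 3P gives P* = 129, x* = 72.
With the subsidy, sellers receive Ps = Pb + 44 for each unit, where Pb is the price buyers pay.
Supply in terms of Pb becomes xs = -315 + 3(Pb + 44) = -183 + 3Pb. Setting this equal to demand: 252.6 - 1.4Pb = -183 + 3Pb, so Pb = 99.
Sellers receive Ps = 99 + 44 = 143; x' = 252.6 − 1.4·99 = 114.
ΔCS = ½(72 + 114)(129 − 99) = 2790; ΔPS = ½(72 + 114)(143 − 129) = 1302.
Government spending = 44 × 114 = 5016.
Net change = 2790 + 1302 − 5016 = -924. The loss equals the DWL triangle ½·44·42.

Net change in total surplus = -£924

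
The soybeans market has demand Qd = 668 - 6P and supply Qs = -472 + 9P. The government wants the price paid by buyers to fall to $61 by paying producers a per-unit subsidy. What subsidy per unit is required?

At a buyer price of 61, quantity demanded is 668 − 6·61 = 302.
Sellers supply 302 only when they receive Ps with -472 + 9·Ps = 302, i.e. Ps = 86.
s = Ps − Pb = 86 − 61 = 25.

Required subsidy s = $25 per unit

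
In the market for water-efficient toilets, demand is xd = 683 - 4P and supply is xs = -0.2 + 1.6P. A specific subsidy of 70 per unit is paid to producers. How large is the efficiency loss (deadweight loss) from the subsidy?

Pre-subsidy: 683 - 4P = -0.2 + 1.6P gives P* = 122, x* = 195.
With the subsidy, sellers receive Ps = Pb + 70 for each unit, where Pb is the price buyers pay.
Supply in terms of Pb becomes xs = -0.2 + 1.6(Pb + 70) = 111.8 + 1.6Pb. Setting this equal to demand: 683 - 4Pb = 111.8 + 1.6Pb, so Pb = 102.
Sellers receive Ps = 102 + 70 = 172; x' = 683 − 4·102 = 275.
The subsidy expands output by 275 − 195 = 80 past the efficient level; on those units the gap between marginal cost and willingness to pay runs from 0 up to 70.
DWL = ½ × 70 × 80 = 2800.

Deadweight loss = 2800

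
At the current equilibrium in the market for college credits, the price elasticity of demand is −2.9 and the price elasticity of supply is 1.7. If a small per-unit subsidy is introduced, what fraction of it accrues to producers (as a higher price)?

For a small subsidy around the equilibrium, the benefit split depends on the relative slopes, which at a point are proportional to the elasticities.
Buyer share = εs/(εs + |εd|) = 1.7/(1.7 + 2.9) = 17/46; seller share = |εd|/(εs + |εd|) = 29/46.
So producers capture 29/46 of the subsidy.

Producer share = 29/46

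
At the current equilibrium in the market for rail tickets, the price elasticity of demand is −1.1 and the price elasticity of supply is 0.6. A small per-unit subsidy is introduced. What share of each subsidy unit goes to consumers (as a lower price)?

For a small subsidy around the equilibrium, the benefit split depends on the relative slopes, which at a point are proportional to the elasticities.
Buyer share = εs/(εs + |εd|) = 0.6/(0.6 + 1.1) = 6/17; seller share = |εd|/(εs + |εd|) = 11/17.

Consumer share = 6/17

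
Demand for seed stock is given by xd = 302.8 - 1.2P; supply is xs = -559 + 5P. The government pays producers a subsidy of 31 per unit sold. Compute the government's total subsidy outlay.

Government cost = 5146

Pre-subsidy: 302.8 - 1.2P = -559 + 5P gives P* = 139, x* = 136.
With the subsidy, sellers receive Ps = Pb + 31 for each unit, where Pb is the price buyers pay.
Supply in terms of Pb becomes xs = -559 + 5(Pb + 31) = -404 + 5Pb. Setting this equal to demand: 302.8 - 1.2Pb = -404 + 5Pb, so Pb = 114.
Sellers receive Ps = 114 + 31 = 145; x' = 302.8 − 1.2·114 = 166.
Government outlay = subsidy × quantity = 31 × 166 = 5146.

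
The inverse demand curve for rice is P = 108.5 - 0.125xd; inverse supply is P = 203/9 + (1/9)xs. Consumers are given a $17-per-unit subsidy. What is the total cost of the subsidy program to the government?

Pre-subsidy: 108.5 - 0.125x = 203/9 + (1/9)x gives x* = 364 and P* = 63.
With the rebate, buyers effectively pay Pb = Ps − 17, where Ps is the price sellers receive.
On the curves, Pb = 108.5 - 0.125x and Ps = 203/9 + (1/9)x; the wedge Ps − Pb = 17 gives 203/9 + (1/9)x − (108.5 - 0.125x) = 17, so x' = 436.
Then Pb = 108.5 − 0.125·436 = 54 and Ps = 203/9 + (1/9)·436 = 71.
Government outlay = subsidy × quantity = 17 × 436 = 7412.

Government cost = $7412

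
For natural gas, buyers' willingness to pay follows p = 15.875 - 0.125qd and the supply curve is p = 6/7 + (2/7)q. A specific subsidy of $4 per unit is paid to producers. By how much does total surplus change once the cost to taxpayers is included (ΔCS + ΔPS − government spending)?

Pre-subsidy: 15.875 - 0.125q = 6/7 + (2/7)q gives q* = 841/23 and p* = 260/23.
With the subsidy, sellers receive ps = pb + 4 for each unit, where pb is the price buyers pay.
On the curves, pb = 15.875 - 0.125q and ps = 6/7 + (2/7)q; the wedge ps − pb = 4 gives 6/7 + (2/7)q − (15.875 - 0.125q) = 4, so q' = 1065/23.
Then pb = 15.875 − 0.125·(1065/23) = 232/23 and ps = 6/7 + (2/7)·(1065/23) = 324/23.
ΔCS = ½(841/23 + 1065/23)(260/23 − 232/23) = 26684/529; ΔPS = ½(841/23 + 1065/23)(324/23 − 260/23) = 60992/529.
Government spending = 4 × 1065/23 = 4260/23.
Net change = 26684/529 + 60992/529 − 4260/23 = -448/23. The loss equals the DWL triangle ½·4·224/23.

Net change in total surplus = -448/23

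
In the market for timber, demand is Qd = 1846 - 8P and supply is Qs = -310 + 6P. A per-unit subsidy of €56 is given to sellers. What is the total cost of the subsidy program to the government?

Government cost = €45136

Pre-subsidy: 1846 - 8P = -310 + 6P gives P* = 154, Q* = 614.
With the subsidy, sellers receive Ps = Pb + 56 for each unit, where Pb is the price buyers pay.
Supply in terms of Pb becomes Qs = -310 + 6(Pb + 56) = 26 + 6Pb. Setting this equal to demand: 1846 - 8Pb = 26 + 6Pb, so Pb = 130.
Sellers receive Ps = 130 + 56 = 186; Q' = 1846 − 8·130 = 806.
Government outlay = subsidy × quantity = 56 × 806 = 45136.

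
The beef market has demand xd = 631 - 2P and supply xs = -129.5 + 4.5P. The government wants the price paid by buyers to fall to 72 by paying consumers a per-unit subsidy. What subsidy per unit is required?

Required subsidy s = 65 per unit

At a buyer price of 72, quantity demanded is 631 − 2·72 = 487.
Sellers supply 487 only when they receive Ps with -129.5 + 4.5·Ps = 487, i.e. Ps = 137.
s = Ps − Pb = 137 − 72 = 65.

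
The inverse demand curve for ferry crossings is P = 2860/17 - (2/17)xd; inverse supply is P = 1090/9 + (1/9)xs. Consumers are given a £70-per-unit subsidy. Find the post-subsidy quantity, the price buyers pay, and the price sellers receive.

Pre-subsidy: 2860/17 - (2/17)x = 1090/9 + (1/9)x gives x* = 206 and P* = 144.
With the rebate, buyers effectively pay Pb = Ps − 70, where Ps is the price sellers receive.
On the curves, Pb = 2860/17 - (2/17)x and Ps = 1090/9 + (1/9)x; the wedge Ps − Pb = 70 gives 1090/9 + (1/9)x − (2860/17 - (2/17)x) = 70, so x' = 512.
Then Pb = 2860/17 − (2/17)·512 = 108 and Ps = 1090/9 + (1/9)·512 = 178.

x' = 512; buyers pay £108; sellers receive £178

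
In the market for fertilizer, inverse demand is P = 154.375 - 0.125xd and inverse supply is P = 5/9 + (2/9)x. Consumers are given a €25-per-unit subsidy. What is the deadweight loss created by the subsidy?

Pre-subsidy: 154.375 - 0.125x = 5/9 + (2/9)x gives x* = 443 and P* = 99.
With the rebate, buyers effectively pay Pb = Ps − 25, where Ps is the price sellers receive.
On the curves, Pb = 154.375 - 0.125x and Ps = 5/9 + (2/9)x; the wedge Ps − Pb = 25 gives 5/9 + (2/9)x − (154.375 - 0.125x) = 25, so x' = 515.
Then Pb = 154.375 − 0.125·515 = 90 and Ps = 5/9 + (2/9)·515 = 115.
The subsidy expands output by 515 − 443 = 72 past the efficient level; on those units the gap between marginal cost and willingness to pay runs from 0 up to 25.
DWL = ½ × 25 × 72 = 900.

Deadweight loss = €900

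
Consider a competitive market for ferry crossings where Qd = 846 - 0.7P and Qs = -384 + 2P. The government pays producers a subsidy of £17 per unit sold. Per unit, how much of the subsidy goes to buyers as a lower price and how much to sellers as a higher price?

Buyers gain 340/27 per unit; sellers gain 119/27 per unit

Pre-subsidy: 846 - 0.7P = -384 + 2P gives P* = 4100/9, Q* = 4744/9.
With the subsidy, sellers receive Ps = Pb + 17 for each unit, where Pb is the price buyers pay.
Supply in terms of Pb becomes Qs = -384 + 2(Pb + 17) = -350 + 2Pb. Setting this equal to demand: 846 - 0.7Pb = -350 + 2Pb, so Pb = 11960/27.
Sellers receive Ps = 11960/27 + 17 = 12419/27; Q' = 846 − 0.7·(11960/27) = 14470/27.
Buyers' price falls by P* − Pb = 4100/9 − 11960/27 = 340/27; sellers' price rises by Ps − P* = 12419/27 − 4100/9 = 119/27.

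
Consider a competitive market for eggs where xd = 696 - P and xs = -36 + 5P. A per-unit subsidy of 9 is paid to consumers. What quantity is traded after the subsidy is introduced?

x' = 581.5

Pre-subsidy: 696 - P = -36 + 5P gives P* = 122, x* = 574.
With the rebate, buyers effectively pay Pb = Ps − 9, where Ps is the price sellers receive.
Demand in terms of Ps becomes xd = 696 − 1(Ps − 9) = 705 - Ps. Setting this equal to supply: 705 - Ps = -36 + 5Ps, so Ps = 123.5.
Buyers pay Pb = 123.5 − 9 = 114.5; x' = -36 + 5·123.5 = 581.5.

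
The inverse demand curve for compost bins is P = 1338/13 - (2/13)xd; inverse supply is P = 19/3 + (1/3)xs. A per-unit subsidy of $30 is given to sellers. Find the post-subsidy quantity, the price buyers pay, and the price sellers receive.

x' = 4937/19; buyers pay 1196/19; sellers receive 1766/19

Pre-subsidy: 1338/13 - (2/13)x = 19/3 + (1/3)x gives x* = 3767/19 and P* = 1376/19.
With the subsidy, sellers receive Ps = Pb + 30 for each unit, where Pb is the price buyers pay.
On the curves, Pb = 1338/13 - (2/13)x and Ps = 19/3 + (1/3)x; the wedge Ps − Pb = 30 gives 19/3 + (1/3)x − (1338/13 - (2/13)x) = 30, so x' = 4937/19.
Then Pb = 1338/13 − (2/13)·(4937/19) = 1196/19 and Ps = 19/3 + (1/3)·(4937/19) = 1766/19.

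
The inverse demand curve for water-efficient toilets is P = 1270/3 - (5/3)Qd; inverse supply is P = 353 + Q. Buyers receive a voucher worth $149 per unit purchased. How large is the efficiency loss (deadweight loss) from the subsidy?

Pre-subsidy: 1270/3 - (5/3)Q = 353 + Q gives Q* = 26.375 and P* = 379.375.
With the rebate, buyers effectively pay Pb = Ps − 149, where Ps is the price sellers receive.
On the curves, Pb = 1270/3 - (5/3)Q and Ps = 353 + Q; the wedge Ps − Pb = 149 gives 353 + Q − (1270/3 - (5/3)Q) = 149, so Q' = 82.25.
Then Pb = 1270/3 − (5/3)·82.25 = 286.25 and Ps = 353 + 1·82.25 = 435.25.
The subsidy expands output by 82.25 − 26.375 = 55.875 past the efficient level; on those units the gap between marginal cost and willingness to pay runs from 0 up to 149.
DWL = ½ × 149 × 55.875 = 4162.6875.

Deadweight loss = $4162.6875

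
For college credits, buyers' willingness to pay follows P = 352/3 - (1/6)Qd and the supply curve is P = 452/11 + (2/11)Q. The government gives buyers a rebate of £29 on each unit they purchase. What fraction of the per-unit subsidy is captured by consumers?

Pre-subsidy: 352/3 - (1/6)Q = 452/11 + (2/11)Q gives Q* = 5032/23 and P* = 1860/23.
With the rebate, buyers effectively pay Pb = Ps − 29, where Ps is the price sellers receive.
On the curves, Pb = 352/3 - (1/6)Q and Ps = 452/11 + (2/11)Q; the wedge Ps − Pb = 29 gives 452/11 + (2/11)Q − (352/3 - (1/6)Q) = 29, so Q' = 302.
Then Pb = 352/3 − (1/6)·302 = 67 and Ps = 452/11 + (2/11)·302 = 96.
Buyers' price falls by P* − Pb = 1860/23 − 67 = 319/23; sellers' price rises by Ps − P* = 96 − 1860/23 = 348/23.
So consumers capture (319/23)/29 = 11/23 of each unit of subsidy.

Consumer share = 11/23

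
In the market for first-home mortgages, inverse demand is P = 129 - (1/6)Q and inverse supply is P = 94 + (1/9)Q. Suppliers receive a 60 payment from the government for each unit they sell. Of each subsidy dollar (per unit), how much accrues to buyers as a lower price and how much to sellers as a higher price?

Pre-subsidy: 129 - (1/6)Q = 94 + (1/9)Q gives Q* = 126 and P* = 108.
With the subsidy, sellers receive Ps = Pb + 60 for each unit, where Pb is the price buyers pay.
On the curves, Pb = 129 - (1/6)Q and Ps = 94 + (1/9)Q; the wedge Ps − Pb = 60 gives 94 + (1/9)Q − (129 - (1/6)Q) = 60, so Q' = 342.
Then Pb = 129 − (1/6)·342 = 72 and Ps = 94 + (1/9)·342 = 132.
Buyers' price falls by P* − Pb = 108 − 72 = 36; sellers' price rises by Ps − P* = 132 − 108 = 24.

Buyers gain 36 per unit; sellers gain 24 per unit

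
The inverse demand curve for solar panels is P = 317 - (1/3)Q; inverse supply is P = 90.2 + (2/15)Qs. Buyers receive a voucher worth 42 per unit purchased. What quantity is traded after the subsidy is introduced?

Q' = 576

Pre-subsidy: 317 - (1/3)Q = 90.2 + (2/15)Q gives Q* = 486 and P* = 155.
With the rebate, buyers effectively pay Pb = Ps − 42, where Ps is the price sellers receive.
On the curves, Pb = 317 - (1/3)Q and Ps = 90.2 + (2/15)Q; the wedge Ps − Pb = 42 gives 90.2 + (2/15)Q − (317 - (1/3)Q) = 42, so Q' = 576.
Then Pb = 317 − (1/3)·576 = 125 and Ps = 90.2 + (2/15)·576 = 167.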